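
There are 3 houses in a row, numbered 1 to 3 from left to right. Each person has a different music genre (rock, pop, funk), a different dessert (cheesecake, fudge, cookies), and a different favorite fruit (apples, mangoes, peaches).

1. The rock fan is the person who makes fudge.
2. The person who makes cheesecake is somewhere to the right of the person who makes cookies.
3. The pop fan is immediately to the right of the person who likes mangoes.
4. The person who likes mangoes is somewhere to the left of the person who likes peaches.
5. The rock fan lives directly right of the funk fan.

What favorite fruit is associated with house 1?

The only music genre still possible for house 1 is funk.
By clue 5, the rock fan is in house 2.
The only music genre still possible for house 3 is pop.
House 1's dessert must be cookies (nothing else left).
Clue 1: the person who makes fudge is in house 2.
Clue 3: the person who likes mangoes is in house 2.
Clue 4 places the person who likes peaches in house 3.
House 3 dessert: only cheesecake fits.
House 1 favorite fruit: only apples fits.
So: house 1 = funk/cookies/apples, house 2 = rock/fudge/mangoes, house 3 = pop/cheesecake/peaches.

apples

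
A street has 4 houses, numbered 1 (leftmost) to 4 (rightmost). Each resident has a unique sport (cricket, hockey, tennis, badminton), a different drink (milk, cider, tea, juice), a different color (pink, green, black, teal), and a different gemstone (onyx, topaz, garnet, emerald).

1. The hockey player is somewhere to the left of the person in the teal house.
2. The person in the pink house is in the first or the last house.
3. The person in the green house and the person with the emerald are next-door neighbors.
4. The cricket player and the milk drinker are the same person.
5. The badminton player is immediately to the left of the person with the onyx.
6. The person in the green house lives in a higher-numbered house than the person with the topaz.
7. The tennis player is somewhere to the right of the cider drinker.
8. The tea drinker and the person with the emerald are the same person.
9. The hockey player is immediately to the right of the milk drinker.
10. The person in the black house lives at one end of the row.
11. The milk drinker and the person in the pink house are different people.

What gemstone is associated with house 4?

onyx

So house 4 gets tennis for sport.
House 2's color must be green (nothing else left).
House 3 color: only teal fits.
By clue 1, the hockey player is in house 2.
Clue 6: the person with the topaz is in house 1.
Clue 9 places the milk drinker in house 1.
From clue 11, the person in the pink house must be in house 4.
That leaves badminton as the sport for house 3.
So house 3 gets tea for drink.
House 4's drink must be juice (nothing else left).
House 1 color: only black fits.
That leaves emerald as the gemstone for house 3.
Clue 5: the person with the onyx is in house 4.
That leaves cricket as the sport for house 1.
That leaves cider as the drink for house 2.
House 2 gemstone: only garnet fits.
So: house 1 = cricket/milk/black/topaz, house 2 = hockey/cider/green/garnet, house 3 = badminton/tea/teal/emerald, house 4 = tennis/juice/pink/onyx.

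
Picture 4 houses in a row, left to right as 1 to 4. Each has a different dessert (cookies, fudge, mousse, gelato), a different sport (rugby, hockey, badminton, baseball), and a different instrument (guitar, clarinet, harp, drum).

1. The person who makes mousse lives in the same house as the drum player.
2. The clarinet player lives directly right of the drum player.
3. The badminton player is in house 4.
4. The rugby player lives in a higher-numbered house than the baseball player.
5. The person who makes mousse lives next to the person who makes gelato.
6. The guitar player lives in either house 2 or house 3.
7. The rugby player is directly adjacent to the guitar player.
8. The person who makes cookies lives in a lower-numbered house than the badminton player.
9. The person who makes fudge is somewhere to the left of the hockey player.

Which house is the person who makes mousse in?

By clue 3, the badminton player is in house 4.
House 1 sport: only baseball fits.
So house 4 gets gelato for dessert.
Clue 5 places the person who makes mousse in house 3.
Clue 1: the drum player is in house 3.
By clue 2, the clarinet player is in house 4.
House 1's instrument must be harp (nothing else left).
So house 2 gets guitar for instrument.
From clue 7, the rugby player must be in house 3.
House 2's sport must be hockey (nothing else left).
From clue 9, the person who makes fudge must be in house 1.
So house 2 gets cookies for dessert.
So: house 1 = fudge/baseball/harp, house 2 = cookies/hockey/guitar, house 3 = mousse/rugby/drum, house 4 = gelato/badminton/clarinet.

3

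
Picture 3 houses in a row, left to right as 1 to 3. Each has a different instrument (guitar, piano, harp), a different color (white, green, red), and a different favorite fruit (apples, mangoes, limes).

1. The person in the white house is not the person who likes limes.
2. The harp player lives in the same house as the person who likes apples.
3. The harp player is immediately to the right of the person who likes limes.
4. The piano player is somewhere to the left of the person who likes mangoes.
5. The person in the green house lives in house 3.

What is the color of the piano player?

From clue 5, the person in the green house must be in house 3.
House 1 favorite fruit: only limes fits.
Clue 1: the person in the white house is in house 2.
Clue 3 places the harp player in house 2.
So house 3 gets guitar for instrument.
So house 1 gets red for color.
Clue 2 places the person who likes apples in house 2.
That leaves piano as the instrument for house 1.
House 3 favorite fruit: only mangoes fits.
So: house 1 = piano/red/limes, house 2 = harp/white/apples, house 3 = guitar/green/mangoes.

red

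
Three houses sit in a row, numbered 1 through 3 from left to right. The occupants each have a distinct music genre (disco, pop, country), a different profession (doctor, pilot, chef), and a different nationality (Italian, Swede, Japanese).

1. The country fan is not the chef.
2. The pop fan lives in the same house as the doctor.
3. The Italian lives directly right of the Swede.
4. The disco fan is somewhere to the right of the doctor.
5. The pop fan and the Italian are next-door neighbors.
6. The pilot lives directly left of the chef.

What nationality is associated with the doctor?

Swede

House 3's profession must be chef (nothing else left).
Clue 6: the pilot is in house 2.
House 3's music genre must be disco (nothing else left).
So house 1 gets doctor for profession.
Clue 2 places the pop fan in house 1.
Clue 5: the Italian is in house 2.
The only music genre still possible for house 2 is country.
That leaves Swede as the nationality for house 1.
That leaves Japanese as the nationality for house 3.
So: house 1 = pop/doctor/Swede, house 2 = country/pilot/Italian, house 3 = disco/chef/Japanese.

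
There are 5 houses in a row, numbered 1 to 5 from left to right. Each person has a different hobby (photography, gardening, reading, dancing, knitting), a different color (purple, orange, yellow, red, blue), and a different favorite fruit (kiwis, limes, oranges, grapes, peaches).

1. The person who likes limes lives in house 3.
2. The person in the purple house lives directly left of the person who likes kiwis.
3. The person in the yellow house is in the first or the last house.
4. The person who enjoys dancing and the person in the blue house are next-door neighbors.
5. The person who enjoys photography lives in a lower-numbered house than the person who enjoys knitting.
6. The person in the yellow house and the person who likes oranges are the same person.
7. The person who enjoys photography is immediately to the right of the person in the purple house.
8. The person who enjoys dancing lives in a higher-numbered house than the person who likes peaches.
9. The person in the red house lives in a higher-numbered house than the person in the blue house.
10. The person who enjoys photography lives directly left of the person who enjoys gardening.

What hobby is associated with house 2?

The person who likes limes is in house 3 (clue 1).
That leaves reading as the hobby for house 1.
The person who enjoys gardening is narrowed to house 3 or 5; consider each.
Placing it in house 5 leads to a contradiction, so it's in house 3.
Clue 10: the person who enjoys photography is in house 2.
Clue 7 places the person in the purple house in house 1.
The only color still possible for house 2 is orange.
House 3 color: only blue fits.
House 4 color: only red fits.
House 5's color must be yellow (nothing else left).
The person who likes kiwis is in house 2 (clue 2).
By clue 4, the person who enjoys dancing is in house 4.
From clue 6, the person who likes oranges must be in house 5.
That leaves knitting as the hobby for house 5.
House 1's favorite fruit must be peaches (nothing else left).
The only favorite fruit still possible for house 4 is grapes.
So: house 1 = reading/purple/peaches, house 2 = photography/orange/kiwis, house 3 = gardening/blue/limes, house 4 = dancing/red/grapes, house 5 = knitting/yellow/oranges.

photography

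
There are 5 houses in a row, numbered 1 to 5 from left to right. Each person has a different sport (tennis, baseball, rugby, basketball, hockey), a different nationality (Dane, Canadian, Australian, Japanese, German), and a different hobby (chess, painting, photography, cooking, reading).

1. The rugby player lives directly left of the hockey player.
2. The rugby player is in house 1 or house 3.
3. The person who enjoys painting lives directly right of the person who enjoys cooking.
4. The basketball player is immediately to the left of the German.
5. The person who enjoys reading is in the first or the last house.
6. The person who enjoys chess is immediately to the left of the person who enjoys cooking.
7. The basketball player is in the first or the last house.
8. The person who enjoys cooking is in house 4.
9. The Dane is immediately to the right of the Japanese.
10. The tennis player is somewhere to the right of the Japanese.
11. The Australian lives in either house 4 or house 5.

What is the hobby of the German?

photography

Clue 7 places the basketball player in house 1.
By clue 8, the person who enjoys cooking is in house 4.
The hockey player is in house 4 (clue 1).
By clue 3, the person who enjoys painting is in house 5.
From clue 4, the German must be in house 2.
The person who enjoys chess is in house 3 (clue 6).
That leaves rugby as the sport for house 3.
So house 1 gets reading for hobby.
So house 2 gets photography for hobby.
By clue 10, the tennis player is in house 5.
House 2 sport: only baseball fits.
House 1's nationality must be Canadian (nothing else left).
So house 3 gets Japanese for nationality.
By clue 9, the Dane is in house 4.
That leaves Australian as the nationality for house 5.
So: house 1 = basketball/Canadian/reading, house 2 = baseball/German/photography, house 3 = rugby/Japanese/chess, house 4 = hockey/Dane/cooking, house 5 = tennis/Australian/painting.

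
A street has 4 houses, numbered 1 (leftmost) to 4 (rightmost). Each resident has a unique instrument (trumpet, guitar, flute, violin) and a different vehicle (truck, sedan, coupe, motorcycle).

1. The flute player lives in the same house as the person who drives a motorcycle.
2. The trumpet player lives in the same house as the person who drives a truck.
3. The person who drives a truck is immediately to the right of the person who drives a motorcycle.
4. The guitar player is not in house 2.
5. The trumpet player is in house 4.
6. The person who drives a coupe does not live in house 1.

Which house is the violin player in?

Clue 5 places the trumpet player in house 4.
Clue 2 places the person who drives a truck in house 4.
The person who drives a motorcycle is in house 3 (clue 3).
The only vehicle still possible for house 1 is sedan.
House 2 vehicle: only coupe fits.
The flute player is in house 3 (clue 1).
So house 2 gets violin for instrument.
So house 1 gets guitar for instrument.
So: house 1 = guitar/sedan, house 2 = violin/coupe, house 3 = flute/motorcycle, house 4 = trumpet/truck.

2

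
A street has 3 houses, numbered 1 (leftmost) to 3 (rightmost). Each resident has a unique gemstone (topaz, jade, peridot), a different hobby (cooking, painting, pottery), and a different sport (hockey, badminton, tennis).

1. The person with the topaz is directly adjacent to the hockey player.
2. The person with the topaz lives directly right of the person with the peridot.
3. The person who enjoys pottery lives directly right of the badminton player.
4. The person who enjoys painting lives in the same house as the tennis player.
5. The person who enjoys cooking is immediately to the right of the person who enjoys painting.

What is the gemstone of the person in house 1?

So house 1 gets painting for hobby.
The tennis player is in house 1 (clue 4).
Clue 5 places the person who enjoys cooking in house 2.
House 3 hobby: only pottery fits.
The only sport still possible for house 3 is hockey.
The person with the topaz is in house 2 (clue 1).
The person with the peridot is in house 1 (clue 2).
The only gemstone still possible for house 3 is jade.
The only sport still possible for house 2 is badminton.
So: house 1 = peridot/painting/tennis, house 2 = topaz/cooking/badminton, house 3 = jade/pottery/hockey.

peridot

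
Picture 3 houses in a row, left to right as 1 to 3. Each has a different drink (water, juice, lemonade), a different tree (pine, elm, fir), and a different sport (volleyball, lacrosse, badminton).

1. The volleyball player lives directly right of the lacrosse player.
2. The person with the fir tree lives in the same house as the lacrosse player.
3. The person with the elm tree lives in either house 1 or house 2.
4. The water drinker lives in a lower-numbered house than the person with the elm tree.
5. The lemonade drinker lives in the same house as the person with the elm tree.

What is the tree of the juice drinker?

pine

Clue 4: the water drinker is in house 1.
Clue 4: the person with the elm tree is in house 2.
By clue 5, the lemonade drinker is in house 2.
House 3's drink must be juice (nothing else left).
The only tree still possible for house 1 is fir.
The only tree still possible for house 3 is pine.
Clue 2 places the lacrosse player in house 1.
Clue 1 places the volleyball player in house 2.
That leaves badminton as the sport for house 3.
So: house 1 = water/fir/lacrosse, house 2 = lemonade/elm/volleyball, house 3 = juice/pine/badminton.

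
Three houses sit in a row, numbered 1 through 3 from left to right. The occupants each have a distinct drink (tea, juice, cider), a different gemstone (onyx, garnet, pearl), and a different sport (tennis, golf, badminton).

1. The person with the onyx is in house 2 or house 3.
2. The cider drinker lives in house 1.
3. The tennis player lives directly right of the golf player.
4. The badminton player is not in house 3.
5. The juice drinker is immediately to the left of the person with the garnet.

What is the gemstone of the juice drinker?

onyx

By clue 2, the cider drinker is in house 1.
House 3's drink must be tea (nothing else left).
The only gemstone still possible for house 1 is pearl.
So house 3 gets tennis for sport.
From clue 3, the golf player must be in house 2.
The person with the garnet is in house 3 (clue 5).
That leaves juice as the drink for house 2.
House 2 gemstone: only onyx fits.
So house 1 gets badminton for sport.
So: house 1 = cider/pearl/badminton, house 2 = juice/onyx/golf, house 3 = tea/garnet/tennis.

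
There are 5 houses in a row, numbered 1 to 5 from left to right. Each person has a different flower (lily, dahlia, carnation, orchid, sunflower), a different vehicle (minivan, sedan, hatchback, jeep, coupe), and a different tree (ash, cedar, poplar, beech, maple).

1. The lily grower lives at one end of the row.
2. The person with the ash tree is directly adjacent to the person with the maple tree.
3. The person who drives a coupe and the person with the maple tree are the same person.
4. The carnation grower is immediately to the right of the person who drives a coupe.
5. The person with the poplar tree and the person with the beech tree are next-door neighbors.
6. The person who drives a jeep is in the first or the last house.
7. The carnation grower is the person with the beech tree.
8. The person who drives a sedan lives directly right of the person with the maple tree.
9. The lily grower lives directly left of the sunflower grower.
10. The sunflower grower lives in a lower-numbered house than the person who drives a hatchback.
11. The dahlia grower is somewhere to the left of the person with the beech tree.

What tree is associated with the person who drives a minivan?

The lily grower is in house 1 (clue 9).
The sunflower grower is in house 2 (clue 9).
That leaves minivan as the vehicle for house 2.
So house 1 gets jeep for vehicle.
The only tree still possible for house 1 is cedar.
House 2 tree: only ash fits.
Clue 2 places the person with the maple tree in house 3.
By clue 3, the person who drives a coupe is in house 3.
Clue 4 places the carnation grower in house 4.
From clue 7, the person with the beech tree must be in house 4.
Clue 8 places the person who drives a sedan in house 4.
The dahlia grower is in house 3 (clue 11).
The only flower still possible for house 5 is orchid.
House 5's vehicle must be hatchback (nothing else left).
House 5 tree: only poplar fits.
So: house 1 = lily/jeep/cedar, house 2 = sunflower/minivan/ash, house 3 = dahlia/coupe/maple, house 4 = carnation/sedan/beech, house 5 = orchid/hatchback/poplar.

ash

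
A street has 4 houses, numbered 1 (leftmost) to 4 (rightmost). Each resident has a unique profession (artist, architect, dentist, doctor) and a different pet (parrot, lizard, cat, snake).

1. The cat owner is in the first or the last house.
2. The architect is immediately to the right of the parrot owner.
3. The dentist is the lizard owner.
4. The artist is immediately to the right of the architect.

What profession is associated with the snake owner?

architect

The architect is narrowed to house 2 or 3; consider each.
Placing it in house 2 leads to a contradiction, so it's in house 3.
Clue 2: the parrot owner is in house 2.
The artist is in house 4 (clue 4).
By clue 3, the dentist is in house 1.
The lizard owner is in house 1 (clue 3).
That leaves doctor as the profession for house 2.
House 3 pet: only snake fits.
The only pet still possible for house 4 is cat.
So: house 1 = dentist/lizard, house 2 = doctor/parrot, house 3 = architect/snake, house 4 = artist/cat.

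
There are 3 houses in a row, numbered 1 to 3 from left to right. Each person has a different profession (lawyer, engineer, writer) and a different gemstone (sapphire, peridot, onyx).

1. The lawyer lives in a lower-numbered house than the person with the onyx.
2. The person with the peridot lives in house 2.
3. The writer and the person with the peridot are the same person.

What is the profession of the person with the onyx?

engineer

The person with the peridot is in house 2 (clue 2).
Clue 3 places the writer in house 2.
So house 3 gets engineer for profession.
House 1 gemstone: only sapphire fits.
That leaves onyx as the gemstone for house 3.
House 1's profession must be lawyer (nothing else left).
So: house 1 = lawyer/sapphire, house 2 = writer/peridot, house 3 = engineer/onyx.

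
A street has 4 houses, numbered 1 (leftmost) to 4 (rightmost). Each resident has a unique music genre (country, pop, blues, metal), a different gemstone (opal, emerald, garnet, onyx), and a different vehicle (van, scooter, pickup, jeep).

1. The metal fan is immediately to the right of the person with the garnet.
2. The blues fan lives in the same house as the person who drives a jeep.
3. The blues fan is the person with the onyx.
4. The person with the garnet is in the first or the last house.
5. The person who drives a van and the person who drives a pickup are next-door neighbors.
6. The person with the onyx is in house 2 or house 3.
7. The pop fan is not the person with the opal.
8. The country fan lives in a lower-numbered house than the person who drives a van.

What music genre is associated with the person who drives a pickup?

Clue 4: the person with the garnet is in house 1.
Clue 1: the metal fan is in house 2.
House 4 music genre: only pop fits.
The person who drives a jeep is in house 3 (clue 2).
Clue 3: the person with the onyx is in house 3.
House 1 music genre: only country fits.
That leaves blues as the music genre for house 3.
House 4's gemstone must be emerald (nothing else left).
Clue 5: the person who drives a van is in house 2.
Clue 5 places the person who drives a pickup in house 1.
The only gemstone still possible for house 2 is opal.
The only vehicle still possible for house 4 is scooter.
So: house 1 = country/garnet/pickup, house 2 = metal/opal/van, house 3 = blues/onyx/jeep, house 4 = pop/emerald/scooter.

country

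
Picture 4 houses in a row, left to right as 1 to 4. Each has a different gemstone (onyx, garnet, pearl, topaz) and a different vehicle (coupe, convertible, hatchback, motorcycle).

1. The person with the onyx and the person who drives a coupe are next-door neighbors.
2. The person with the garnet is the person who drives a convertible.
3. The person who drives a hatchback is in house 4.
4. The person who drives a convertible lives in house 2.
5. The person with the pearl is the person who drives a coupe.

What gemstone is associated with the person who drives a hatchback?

onyx

Clue 3 places the person who drives a hatchback in house 4.
Clue 4: the person who drives a convertible is in house 2.
From clue 2, the person with the garnet must be in house 2.
Clue 1 places the person who drives a coupe in house 3.
Clue 5: the person with the pearl is in house 3.
House 1's gemstone must be topaz (nothing else left).
House 4's gemstone must be onyx (nothing else left).
House 1's vehicle must be motorcycle (nothing else left).
So: house 1 = topaz/motorcycle, house 2 = garnet/convertible, house 3 = pearl/coupe, house 4 = onyx/hatchback.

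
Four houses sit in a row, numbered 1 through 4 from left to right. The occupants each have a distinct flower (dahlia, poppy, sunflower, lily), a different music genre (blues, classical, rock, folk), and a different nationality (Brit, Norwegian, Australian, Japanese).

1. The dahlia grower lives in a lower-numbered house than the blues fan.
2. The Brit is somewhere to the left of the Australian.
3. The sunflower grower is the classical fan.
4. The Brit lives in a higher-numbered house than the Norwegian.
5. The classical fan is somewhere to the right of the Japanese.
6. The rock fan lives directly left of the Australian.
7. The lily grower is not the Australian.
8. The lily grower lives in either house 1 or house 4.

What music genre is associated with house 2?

House 4 nationality: only Australian fits.
The rock fan is in house 3 (clue 6).
By clue 7, the lily grower is in house 1.
That leaves folk as the music genre for house 1.
Clue 1: the blues fan is in house 4.
House 2 music genre: only classical fits.
Clue 3 places the sunflower grower in house 2.
By clue 5, the Japanese is in house 1.
House 4 flower: only poppy fits.
House 3 nationality: only Brit fits.
House 3's flower must be dahlia (nothing else left).
The only nationality still possible for house 2 is Norwegian.
So: house 1 = lily/folk/Japanese, house 2 = sunflower/classical/Norwegian, house 3 = dahlia/rock/Brit, house 4 = poppy/blues/Australian.

classical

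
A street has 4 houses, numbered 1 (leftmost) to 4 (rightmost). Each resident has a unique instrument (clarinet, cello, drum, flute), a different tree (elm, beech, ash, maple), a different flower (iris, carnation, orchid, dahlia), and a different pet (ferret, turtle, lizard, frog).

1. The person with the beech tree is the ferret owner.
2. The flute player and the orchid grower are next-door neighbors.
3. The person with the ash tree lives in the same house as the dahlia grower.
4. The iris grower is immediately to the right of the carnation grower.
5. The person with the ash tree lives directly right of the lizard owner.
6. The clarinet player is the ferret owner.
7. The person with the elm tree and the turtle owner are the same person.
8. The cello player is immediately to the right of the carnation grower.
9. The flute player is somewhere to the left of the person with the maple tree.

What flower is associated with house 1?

orchid

The cello player is narrowed to house 2 or 3 or 4; consider each.
Placing it in house 2 and house 4 leads to a contradiction, so it's in house 3.
The carnation grower is in house 2 (clue 8).
That leaves orchid as the flower for house 1.
By clue 2, the flute player is in house 2.
From clue 4, the iris grower must be in house 3.
The only flower still possible for house 4 is dahlia.
The person with the ash tree is in house 4 (clue 3).
Clue 5: the lizard owner is in house 3.
That leaves maple as the tree for house 3.
By clue 1, the person with the beech tree is in house 1.
The ferret owner is in house 1 (clue 1).
By clue 6, the clarinet player is in house 1.
House 4 instrument: only drum fits.
The only tree still possible for house 2 is elm.
That leaves turtle as the pet for house 2.
So house 4 gets frog for pet.
So: house 1 = clarinet/beech/orchid/ferret, house 2 = flute/elm/carnation/turtle, house 3 = cello/maple/iris/lizard, house 4 = drum/ash/dahlia/frog.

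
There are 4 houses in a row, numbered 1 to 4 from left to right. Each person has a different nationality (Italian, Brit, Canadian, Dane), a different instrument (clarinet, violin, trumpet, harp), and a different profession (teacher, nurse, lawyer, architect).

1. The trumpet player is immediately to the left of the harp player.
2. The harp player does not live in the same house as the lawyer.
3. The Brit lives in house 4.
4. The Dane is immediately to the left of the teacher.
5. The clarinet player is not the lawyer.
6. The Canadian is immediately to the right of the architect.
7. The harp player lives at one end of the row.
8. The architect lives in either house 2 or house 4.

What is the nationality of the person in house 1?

Italian

By clue 3, the Brit is in house 4.
The harp player is in house 4 (clue 7).
Clue 8 places the architect in house 2.
Clue 1 places the trumpet player in house 3.
From clue 6, the Canadian must be in house 3.
That leaves Italian as the nationality for house 1.
House 2 nationality: only Dane fits.
The teacher is in house 3 (clue 4).
That leaves lawyer as the profession for house 1.
That leaves nurse as the profession for house 4.
From clue 5, the clarinet player must be in house 2.
The only instrument still possible for house 1 is violin.
So: house 1 = Italian/violin/lawyer, house 2 = Dane/clarinet/architect, house 3 = Canadian/trumpet/teacher, house 4 = Brit/harp/nurse.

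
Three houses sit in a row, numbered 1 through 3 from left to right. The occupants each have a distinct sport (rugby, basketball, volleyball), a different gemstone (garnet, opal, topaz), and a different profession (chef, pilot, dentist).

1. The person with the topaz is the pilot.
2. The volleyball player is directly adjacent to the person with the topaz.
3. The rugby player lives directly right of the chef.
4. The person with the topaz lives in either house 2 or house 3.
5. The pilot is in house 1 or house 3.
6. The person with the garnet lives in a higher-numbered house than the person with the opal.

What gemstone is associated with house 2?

House 1 gemstone: only opal fits.
From clue 1, the person with the topaz must be in house 3.
The pilot is in house 3 (clue 1).
From clue 2, the volleyball player must be in house 2.
House 1's sport must be basketball (nothing else left).
The only sport still possible for house 3 is rugby.
That leaves garnet as the gemstone for house 2.
Clue 3: the chef is in house 2.
House 1 profession: only dentist fits.
So: house 1 = basketball/opal/dentist, house 2 = volleyball/garnet/chef, house 3 = rugby/topaz/pilot.

garnet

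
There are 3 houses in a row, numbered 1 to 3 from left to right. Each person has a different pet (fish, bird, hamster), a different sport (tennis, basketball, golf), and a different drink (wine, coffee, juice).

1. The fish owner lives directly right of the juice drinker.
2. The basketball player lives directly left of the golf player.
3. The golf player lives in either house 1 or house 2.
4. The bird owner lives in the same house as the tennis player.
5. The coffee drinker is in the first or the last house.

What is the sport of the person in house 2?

Clue 3: the golf player is in house 2.
The only sport still possible for house 3 is tennis.
Clue 4: the bird owner is in house 3.
That leaves hamster as the pet for house 1.
House 2 pet: only fish fits.
So house 1 gets basketball for sport.
From clue 1, the juice drinker must be in house 1.
So house 2 gets wine for drink.
House 3's drink must be coffee (nothing else left).
So: house 1 = hamster/basketball/juice, house 2 = fish/golf/wine, house 3 = bird/tennis/coffee.

golf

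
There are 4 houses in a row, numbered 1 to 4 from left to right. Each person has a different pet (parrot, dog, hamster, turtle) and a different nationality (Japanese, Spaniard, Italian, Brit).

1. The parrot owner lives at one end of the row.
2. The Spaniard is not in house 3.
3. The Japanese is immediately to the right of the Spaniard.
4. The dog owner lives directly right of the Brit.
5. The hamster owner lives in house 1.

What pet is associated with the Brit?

From clue 5, the hamster owner must be in house 1.
House 4's nationality must be Italian (nothing else left).
So house 4 gets parrot for pet.
House 3 nationality: only Japanese fits.
From clue 3, the Spaniard must be in house 2.
House 1's nationality must be Brit (nothing else left).
The dog owner is in house 2 (clue 4).
House 3 pet: only turtle fits.
So: house 1 = hamster/Brit, house 2 = dog/Spaniard, house 3 = turtle/Japanese, house 4 = parrot/Italian.

hamster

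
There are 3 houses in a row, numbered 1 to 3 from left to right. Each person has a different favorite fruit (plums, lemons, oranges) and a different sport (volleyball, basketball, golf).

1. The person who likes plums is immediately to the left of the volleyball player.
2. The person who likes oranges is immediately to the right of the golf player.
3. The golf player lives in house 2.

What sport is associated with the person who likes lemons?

The golf player is in house 2 (clue 3).
House 1 sport: only basketball fits.
House 3 sport: only volleyball fits.
The person who likes plums is in house 2 (clue 1).
By clue 2, the person who likes oranges is in house 3.
The only favorite fruit still possible for house 1 is lemons.
So: house 1 = lemons/basketball, house 2 = plums/golf, house 3 = oranges/volleyball.

basketball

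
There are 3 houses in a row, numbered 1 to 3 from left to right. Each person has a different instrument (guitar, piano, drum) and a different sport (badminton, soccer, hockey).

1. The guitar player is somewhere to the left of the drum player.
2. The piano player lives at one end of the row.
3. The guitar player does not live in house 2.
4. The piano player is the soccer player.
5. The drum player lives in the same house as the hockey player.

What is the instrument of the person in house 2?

From clue 3, the guitar player must be in house 1.
That leaves drum as the instrument for house 2.
That leaves piano as the instrument for house 3.
Clue 4 places the soccer player in house 3.
Clue 5: the hockey player is in house 2.
So house 1 gets badminton for sport.
So: house 1 = guitar/badminton, house 2 = drum/hockey, house 3 = piano/soccer.

drum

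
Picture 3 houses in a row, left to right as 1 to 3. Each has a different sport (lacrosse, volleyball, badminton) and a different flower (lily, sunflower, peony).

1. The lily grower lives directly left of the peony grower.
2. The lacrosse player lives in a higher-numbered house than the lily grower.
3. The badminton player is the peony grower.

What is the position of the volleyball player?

House 1's sport must be volleyball (nothing else left).
The badminton player is narrowed to house 2 or 3; consider each.
Placing it in house 3 leads to a contradiction, so it's in house 2.
By clue 3, the peony grower is in house 2.
The only sport still possible for house 3 is lacrosse.
House 3's flower must be sunflower (nothing else left).
The only flower still possible for house 1 is lily.
So: house 1 = volleyball/lily, house 2 = badminton/peony, house 3 = lacrosse/sunflower.

1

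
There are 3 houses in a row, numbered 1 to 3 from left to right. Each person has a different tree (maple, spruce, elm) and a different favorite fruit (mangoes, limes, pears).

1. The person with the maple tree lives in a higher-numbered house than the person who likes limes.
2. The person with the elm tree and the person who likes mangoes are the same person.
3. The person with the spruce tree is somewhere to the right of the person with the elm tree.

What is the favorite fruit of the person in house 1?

That leaves elm as the tree for house 1.
Clue 2: the person who likes mangoes is in house 1.
House 2 favorite fruit: only limes fits.
That leaves pears as the favorite fruit for house 3.
Clue 1 places the person with the maple tree in house 3.
House 2 tree: only spruce fits.
So: house 1 = elm/mangoes, house 2 = spruce/limes, house 3 = maple/pears.

mangoes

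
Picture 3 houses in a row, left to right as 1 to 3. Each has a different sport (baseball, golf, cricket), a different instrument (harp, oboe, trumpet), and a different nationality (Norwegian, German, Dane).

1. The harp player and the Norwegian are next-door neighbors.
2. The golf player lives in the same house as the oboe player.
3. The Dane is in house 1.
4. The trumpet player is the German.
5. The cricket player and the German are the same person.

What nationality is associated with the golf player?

Norwegian

Clue 3: the Dane is in house 1.
The cricket player is narrowed to house 2 or 3; consider each.
Placing it in house 2 leads to a contradiction, so it's in house 3.
Clue 5 places the German in house 3.
The only nationality still possible for house 2 is Norwegian.
The trumpet player is in house 3 (clue 4).
The only instrument still possible for house 2 is oboe.
From clue 2, the golf player must be in house 2.
The only sport still possible for house 1 is baseball.
The only instrument still possible for house 1 is harp.
So: house 1 = baseball/harp/Dane, house 2 = golf/oboe/Norwegian, house 3 = cricket/trumpet/German.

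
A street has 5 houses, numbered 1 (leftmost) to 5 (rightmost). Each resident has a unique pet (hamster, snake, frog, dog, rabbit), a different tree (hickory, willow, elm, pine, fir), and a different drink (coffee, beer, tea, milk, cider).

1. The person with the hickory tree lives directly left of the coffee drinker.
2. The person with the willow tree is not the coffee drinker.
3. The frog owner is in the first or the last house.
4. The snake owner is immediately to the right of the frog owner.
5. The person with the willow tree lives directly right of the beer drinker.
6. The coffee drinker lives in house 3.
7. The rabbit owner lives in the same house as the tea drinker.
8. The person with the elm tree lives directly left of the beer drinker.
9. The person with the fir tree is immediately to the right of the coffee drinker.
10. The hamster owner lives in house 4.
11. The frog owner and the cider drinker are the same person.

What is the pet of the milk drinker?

Clue 4 places the snake owner in house 2.
From clue 4, the frog owner must be in house 1.
The coffee drinker is in house 3 (clue 6).
Clue 9: the person with the fir tree is in house 4.
By clue 10, the hamster owner is in house 4.
From clue 11, the cider drinker must be in house 1.
From clue 1, the person with the hickory tree must be in house 2.
Clue 5 places the person with the willow tree in house 5.
By clue 5, the beer drinker is in house 4.
The rabbit owner is in house 5 (clue 7).
From clue 7, the tea drinker must be in house 5.
From clue 8, the person with the elm tree must be in house 3.
So house 3 gets dog for pet.
So house 1 gets pine for tree.
The only drink still possible for house 2 is milk.
So: house 1 = frog/pine/cider, house 2 = snake/hickory/milk, house 3 = dog/elm/coffee, house 4 = hamster/fir/beer, house 5 = rabbit/willow/tea.

snake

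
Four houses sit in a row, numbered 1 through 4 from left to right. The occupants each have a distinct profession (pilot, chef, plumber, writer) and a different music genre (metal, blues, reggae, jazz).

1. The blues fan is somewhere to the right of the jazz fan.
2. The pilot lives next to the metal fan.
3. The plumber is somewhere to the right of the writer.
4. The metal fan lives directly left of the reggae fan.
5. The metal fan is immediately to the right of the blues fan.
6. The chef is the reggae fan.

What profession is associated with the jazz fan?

By clue 5, the metal fan is in house 3.
By clue 5, the blues fan is in house 2.
House 1's music genre must be jazz (nothing else left).
House 4's music genre must be reggae (nothing else left).
Clue 6 places the chef in house 4.
So house 1 gets writer for profession.
So house 3 gets plumber for profession.
That leaves pilot as the profession for house 2.
So: house 1 = writer/jazz, house 2 = pilot/blues, house 3 = plumber/metal, house 4 = chef/reggae.

writer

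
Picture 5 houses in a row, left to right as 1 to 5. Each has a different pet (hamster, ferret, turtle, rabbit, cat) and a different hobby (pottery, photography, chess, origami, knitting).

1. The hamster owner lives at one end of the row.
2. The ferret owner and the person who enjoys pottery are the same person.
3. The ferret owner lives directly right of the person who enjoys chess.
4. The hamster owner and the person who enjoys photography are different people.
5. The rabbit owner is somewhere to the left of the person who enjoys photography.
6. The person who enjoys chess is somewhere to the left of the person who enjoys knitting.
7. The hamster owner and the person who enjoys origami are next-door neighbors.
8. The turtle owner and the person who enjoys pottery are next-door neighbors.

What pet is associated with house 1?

House 1 hobby: only chess fits.
Clue 3 places the ferret owner in house 2.
From clue 2, the person who enjoys pottery must be in house 2.
The only hobby still possible for house 4 is origami.
Clue 7 places the hamster owner in house 5.
From clue 4, the person who enjoys photography must be in house 3.
Clue 5 places the rabbit owner in house 1.
So house 4 gets cat for pet.
That leaves knitting as the hobby for house 5.
House 3 pet: only turtle fits.
So: house 1 = rabbit/chess, house 2 = ferret/pottery, house 3 = turtle/photography, house 4 = cat/origami, house 5 = hamster/knitting.

rabbit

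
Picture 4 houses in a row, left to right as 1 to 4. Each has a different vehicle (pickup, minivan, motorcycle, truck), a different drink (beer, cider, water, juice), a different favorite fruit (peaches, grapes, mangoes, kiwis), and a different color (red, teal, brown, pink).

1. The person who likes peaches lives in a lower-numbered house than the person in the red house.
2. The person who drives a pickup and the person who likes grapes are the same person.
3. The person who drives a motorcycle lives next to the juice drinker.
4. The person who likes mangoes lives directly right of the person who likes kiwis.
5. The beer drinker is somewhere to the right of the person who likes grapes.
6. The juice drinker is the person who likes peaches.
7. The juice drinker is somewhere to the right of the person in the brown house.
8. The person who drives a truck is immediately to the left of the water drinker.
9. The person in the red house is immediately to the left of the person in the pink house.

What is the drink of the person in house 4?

beer

The only drink still possible for house 1 is cider.
House 4's favorite fruit must be mangoes (nothing else left).
Clue 4 places the person who likes kiwis in house 3.
By clue 6, the juice drinker is in house 2.
Clue 6 places the person who likes peaches in house 2.
From clue 7, the person in the brown house must be in house 1.
That leaves grapes as the favorite fruit for house 1.
By clue 1, the person in the red house is in house 3.
By clue 2, the person who drives a pickup is in house 1.
Clue 9: the person in the pink house is in house 4.
House 2's vehicle must be truck (nothing else left).
So house 3 gets motorcycle for vehicle.
House 4's vehicle must be minivan (nothing else left).
That leaves teal as the color for house 2.
Clue 8 places the water drinker in house 3.
So house 4 gets beer for drink.
So: house 1 = pickup/cider/grapes/brown, house 2 = truck/juice/peaches/teal, house 3 = motorcycle/water/kiwis/red, house 4 = minivan/beer/mangoes/pink.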